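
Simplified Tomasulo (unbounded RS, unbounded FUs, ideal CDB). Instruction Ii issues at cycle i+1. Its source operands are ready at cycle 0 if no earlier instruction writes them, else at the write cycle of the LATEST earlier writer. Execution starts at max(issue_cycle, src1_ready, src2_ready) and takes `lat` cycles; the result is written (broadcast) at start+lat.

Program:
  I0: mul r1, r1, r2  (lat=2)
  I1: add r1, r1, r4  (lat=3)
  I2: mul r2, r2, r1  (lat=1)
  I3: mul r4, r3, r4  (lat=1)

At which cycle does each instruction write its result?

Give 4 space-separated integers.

I0 mul r1: issue@1 deps=(None,None) exec_start@1 write@3
I1 add r1: issue@2 deps=(0,None) exec_start@3 write@6
I2 mul r2: issue@3 deps=(None,1) exec_start@6 write@7
I3 mul r4: issue@4 deps=(None,None) exec_start@4 write@5

Answer: 3 6 7 5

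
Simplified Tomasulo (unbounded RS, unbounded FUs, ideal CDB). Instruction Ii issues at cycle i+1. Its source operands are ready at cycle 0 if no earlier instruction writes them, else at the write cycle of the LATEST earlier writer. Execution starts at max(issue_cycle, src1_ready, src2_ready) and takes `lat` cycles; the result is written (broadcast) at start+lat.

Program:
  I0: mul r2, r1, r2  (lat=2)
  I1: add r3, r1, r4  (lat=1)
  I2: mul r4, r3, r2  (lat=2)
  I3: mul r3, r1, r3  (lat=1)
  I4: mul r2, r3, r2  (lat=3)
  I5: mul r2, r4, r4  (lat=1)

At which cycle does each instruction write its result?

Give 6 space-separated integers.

Answer: 3 3 5 5 8 7

Derivation:
I0 mul r2: issue@1 deps=(None,None) exec_start@1 write@3
I1 add r3: issue@2 deps=(None,None) exec_start@2 write@3
I2 mul r4: issue@3 deps=(1,0) exec_start@3 write@5
I3 mul r3: issue@4 deps=(None,1) exec_start@4 write@5
I4 mul r2: issue@5 deps=(3,0) exec_start@5 write@8
I5 mul r2: issue@6 deps=(2,2) exec_start@6 write@7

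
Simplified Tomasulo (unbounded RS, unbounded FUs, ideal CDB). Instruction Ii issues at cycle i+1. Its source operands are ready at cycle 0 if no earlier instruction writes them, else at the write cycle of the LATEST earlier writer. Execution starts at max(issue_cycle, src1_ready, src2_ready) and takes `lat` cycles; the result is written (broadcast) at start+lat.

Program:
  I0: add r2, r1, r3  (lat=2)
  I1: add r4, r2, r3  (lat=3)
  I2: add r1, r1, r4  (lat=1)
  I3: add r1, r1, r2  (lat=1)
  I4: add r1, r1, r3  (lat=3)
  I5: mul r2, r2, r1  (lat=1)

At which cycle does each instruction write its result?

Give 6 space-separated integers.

Answer: 3 6 7 8 11 12

Derivation:
I0 add r2: issue@1 deps=(None,None) exec_start@1 write@3
I1 add r4: issue@2 deps=(0,None) exec_start@3 write@6
I2 add r1: issue@3 deps=(None,1) exec_start@6 write@7
I3 add r1: issue@4 deps=(2,0) exec_start@7 write@8
I4 add r1: issue@5 deps=(3,None) exec_start@8 write@11
I5 mul r2: issue@6 deps=(0,4) exec_start@11 write@12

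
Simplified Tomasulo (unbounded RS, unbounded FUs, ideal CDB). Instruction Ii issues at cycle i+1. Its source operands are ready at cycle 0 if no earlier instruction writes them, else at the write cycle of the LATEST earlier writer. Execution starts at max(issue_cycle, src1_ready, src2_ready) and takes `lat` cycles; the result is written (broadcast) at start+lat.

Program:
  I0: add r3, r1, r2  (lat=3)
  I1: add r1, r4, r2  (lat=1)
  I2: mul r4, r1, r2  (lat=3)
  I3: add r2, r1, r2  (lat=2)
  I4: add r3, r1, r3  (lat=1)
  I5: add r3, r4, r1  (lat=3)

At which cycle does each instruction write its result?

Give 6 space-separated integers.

Answer: 4 3 6 6 6 9

Derivation:
I0 add r3: issue@1 deps=(None,None) exec_start@1 write@4
I1 add r1: issue@2 deps=(None,None) exec_start@2 write@3
I2 mul r4: issue@3 deps=(1,None) exec_start@3 write@6
I3 add r2: issue@4 deps=(1,None) exec_start@4 write@6
I4 add r3: issue@5 deps=(1,0) exec_start@5 write@6
I5 add r3: issue@6 deps=(2,1) exec_start@6 write@9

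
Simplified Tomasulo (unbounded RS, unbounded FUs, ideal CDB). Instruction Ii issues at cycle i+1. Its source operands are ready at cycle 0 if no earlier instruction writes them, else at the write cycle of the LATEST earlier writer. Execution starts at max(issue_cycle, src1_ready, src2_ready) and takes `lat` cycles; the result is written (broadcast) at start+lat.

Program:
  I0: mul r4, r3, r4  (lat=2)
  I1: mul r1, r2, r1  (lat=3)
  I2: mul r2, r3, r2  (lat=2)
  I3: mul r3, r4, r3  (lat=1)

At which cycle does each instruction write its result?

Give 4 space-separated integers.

Answer: 3 5 5 5

Derivation:
I0 mul r4: issue@1 deps=(None,None) exec_start@1 write@3
I1 mul r1: issue@2 deps=(None,None) exec_start@2 write@5
I2 mul r2: issue@3 deps=(None,None) exec_start@3 write@5
I3 mul r3: issue@4 deps=(0,None) exec_start@4 write@5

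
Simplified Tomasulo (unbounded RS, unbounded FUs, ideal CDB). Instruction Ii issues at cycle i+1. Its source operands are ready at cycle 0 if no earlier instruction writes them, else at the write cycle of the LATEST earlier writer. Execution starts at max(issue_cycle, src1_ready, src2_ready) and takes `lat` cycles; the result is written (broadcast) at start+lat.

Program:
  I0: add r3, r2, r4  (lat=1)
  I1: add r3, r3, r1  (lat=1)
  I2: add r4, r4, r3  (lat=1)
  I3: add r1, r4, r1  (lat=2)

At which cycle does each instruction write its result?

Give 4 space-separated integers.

I0 add r3: issue@1 deps=(None,None) exec_start@1 write@2
I1 add r3: issue@2 deps=(0,None) exec_start@2 write@3
I2 add r4: issue@3 deps=(None,1) exec_start@3 write@4
I3 add r1: issue@4 deps=(2,None) exec_start@4 write@6

Answer: 2 3 4 6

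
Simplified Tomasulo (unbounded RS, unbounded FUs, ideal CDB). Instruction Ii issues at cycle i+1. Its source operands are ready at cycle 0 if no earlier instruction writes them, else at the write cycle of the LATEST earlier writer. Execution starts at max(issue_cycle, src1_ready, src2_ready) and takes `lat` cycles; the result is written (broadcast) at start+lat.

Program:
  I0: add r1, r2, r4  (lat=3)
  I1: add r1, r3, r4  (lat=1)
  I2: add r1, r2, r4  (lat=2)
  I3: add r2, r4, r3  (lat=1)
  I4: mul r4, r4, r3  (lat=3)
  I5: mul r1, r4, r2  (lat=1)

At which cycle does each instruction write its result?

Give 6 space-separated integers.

Answer: 4 3 5 5 8 9

Derivation:
I0 add r1: issue@1 deps=(None,None) exec_start@1 write@4
I1 add r1: issue@2 deps=(None,None) exec_start@2 write@3
I2 add r1: issue@3 deps=(None,None) exec_start@3 write@5
I3 add r2: issue@4 deps=(None,None) exec_start@4 write@5
I4 mul r4: issue@5 deps=(None,None) exec_start@5 write@8
I5 mul r1: issue@6 deps=(4,3) exec_start@8 write@9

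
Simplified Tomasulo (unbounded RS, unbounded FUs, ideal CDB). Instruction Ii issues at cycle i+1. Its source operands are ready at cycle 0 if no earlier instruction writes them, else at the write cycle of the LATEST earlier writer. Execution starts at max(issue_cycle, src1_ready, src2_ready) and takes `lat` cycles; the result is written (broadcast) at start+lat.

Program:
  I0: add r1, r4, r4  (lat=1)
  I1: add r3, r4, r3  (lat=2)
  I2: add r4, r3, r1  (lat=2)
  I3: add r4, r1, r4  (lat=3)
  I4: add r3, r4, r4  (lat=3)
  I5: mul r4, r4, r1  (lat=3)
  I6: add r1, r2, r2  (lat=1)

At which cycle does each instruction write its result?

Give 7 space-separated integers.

I0 add r1: issue@1 deps=(None,None) exec_start@1 write@2
I1 add r3: issue@2 deps=(None,None) exec_start@2 write@4
I2 add r4: issue@3 deps=(1,0) exec_start@4 write@6
I3 add r4: issue@4 deps=(0,2) exec_start@6 write@9
I4 add r3: issue@5 deps=(3,3) exec_start@9 write@12
I5 mul r4: issue@6 deps=(3,0) exec_start@9 write@12
I6 add r1: issue@7 deps=(None,None) exec_start@7 write@8

Answer: 2 4 6 9 12 12 8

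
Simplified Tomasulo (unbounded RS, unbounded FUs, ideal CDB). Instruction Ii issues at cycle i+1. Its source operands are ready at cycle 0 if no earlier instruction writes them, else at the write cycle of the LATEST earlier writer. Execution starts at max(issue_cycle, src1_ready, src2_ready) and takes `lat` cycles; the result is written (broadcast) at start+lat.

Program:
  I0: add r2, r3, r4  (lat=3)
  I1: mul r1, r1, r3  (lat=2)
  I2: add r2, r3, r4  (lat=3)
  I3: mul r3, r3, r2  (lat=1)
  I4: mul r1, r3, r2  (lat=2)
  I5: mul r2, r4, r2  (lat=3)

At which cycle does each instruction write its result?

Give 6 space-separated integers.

Answer: 4 4 6 7 9 9

Derivation:
I0 add r2: issue@1 deps=(None,None) exec_start@1 write@4
I1 mul r1: issue@2 deps=(None,None) exec_start@2 write@4
I2 add r2: issue@3 deps=(None,None) exec_start@3 write@6
I3 mul r3: issue@4 deps=(None,2) exec_start@6 write@7
I4 mul r1: issue@5 deps=(3,2) exec_start@7 write@9
I5 mul r2: issue@6 deps=(None,2) exec_start@6 write@9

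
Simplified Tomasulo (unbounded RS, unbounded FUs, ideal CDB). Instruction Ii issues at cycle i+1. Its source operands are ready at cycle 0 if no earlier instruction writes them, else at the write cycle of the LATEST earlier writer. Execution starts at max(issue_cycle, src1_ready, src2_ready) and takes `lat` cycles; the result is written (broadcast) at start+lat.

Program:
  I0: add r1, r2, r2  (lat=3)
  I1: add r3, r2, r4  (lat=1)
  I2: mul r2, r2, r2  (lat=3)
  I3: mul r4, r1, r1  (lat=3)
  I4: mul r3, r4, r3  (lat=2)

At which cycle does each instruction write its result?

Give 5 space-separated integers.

Answer: 4 3 6 7 9

Derivation:
I0 add r1: issue@1 deps=(None,None) exec_start@1 write@4
I1 add r3: issue@2 deps=(None,None) exec_start@2 write@3
I2 mul r2: issue@3 deps=(None,None) exec_start@3 write@6
I3 mul r4: issue@4 deps=(0,0) exec_start@4 write@7
I4 mul r3: issue@5 deps=(3,1) exec_start@7 write@9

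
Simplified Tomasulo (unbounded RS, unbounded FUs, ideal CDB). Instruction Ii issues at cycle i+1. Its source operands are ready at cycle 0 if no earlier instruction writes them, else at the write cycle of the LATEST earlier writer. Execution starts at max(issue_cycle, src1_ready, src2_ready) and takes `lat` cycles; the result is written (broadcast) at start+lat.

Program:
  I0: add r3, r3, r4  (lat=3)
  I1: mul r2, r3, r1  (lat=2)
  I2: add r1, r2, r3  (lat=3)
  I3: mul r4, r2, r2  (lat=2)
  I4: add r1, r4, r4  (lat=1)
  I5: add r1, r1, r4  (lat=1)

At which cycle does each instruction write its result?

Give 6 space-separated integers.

Answer: 4 6 9 8 9 10

Derivation:
I0 add r3: issue@1 deps=(None,None) exec_start@1 write@4
I1 mul r2: issue@2 deps=(0,None) exec_start@4 write@6
I2 add r1: issue@3 deps=(1,0) exec_start@6 write@9
I3 mul r4: issue@4 deps=(1,1) exec_start@6 write@8
I4 add r1: issue@5 deps=(3,3) exec_start@8 write@9
I5 add r1: issue@6 deps=(4,3) exec_start@9 write@10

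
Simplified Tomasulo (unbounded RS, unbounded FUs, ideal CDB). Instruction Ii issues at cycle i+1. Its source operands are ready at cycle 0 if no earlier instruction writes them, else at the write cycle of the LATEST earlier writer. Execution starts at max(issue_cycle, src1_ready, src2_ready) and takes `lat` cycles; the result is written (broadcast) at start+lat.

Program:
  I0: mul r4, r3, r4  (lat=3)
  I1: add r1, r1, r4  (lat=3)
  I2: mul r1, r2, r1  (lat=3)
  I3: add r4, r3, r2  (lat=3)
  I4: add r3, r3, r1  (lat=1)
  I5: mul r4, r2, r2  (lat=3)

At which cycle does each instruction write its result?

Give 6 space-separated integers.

I0 mul r4: issue@1 deps=(None,None) exec_start@1 write@4
I1 add r1: issue@2 deps=(None,0) exec_start@4 write@7
I2 mul r1: issue@3 deps=(None,1) exec_start@7 write@10
I3 add r4: issue@4 deps=(None,None) exec_start@4 write@7
I4 add r3: issue@5 deps=(None,2) exec_start@10 write@11
I5 mul r4: issue@6 deps=(None,None) exec_start@6 write@9

Answer: 4 7 10 7 11 9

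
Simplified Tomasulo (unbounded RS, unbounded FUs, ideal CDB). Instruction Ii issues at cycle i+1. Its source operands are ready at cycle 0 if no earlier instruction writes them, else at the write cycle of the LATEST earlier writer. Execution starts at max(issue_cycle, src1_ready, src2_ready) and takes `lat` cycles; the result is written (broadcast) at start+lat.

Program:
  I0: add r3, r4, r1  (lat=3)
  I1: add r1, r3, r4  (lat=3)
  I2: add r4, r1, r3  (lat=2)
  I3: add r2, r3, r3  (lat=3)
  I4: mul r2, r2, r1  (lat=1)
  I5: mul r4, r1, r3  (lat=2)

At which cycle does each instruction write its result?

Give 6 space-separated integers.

Answer: 4 7 9 7 8 9

Derivation:
I0 add r3: issue@1 deps=(None,None) exec_start@1 write@4
I1 add r1: issue@2 deps=(0,None) exec_start@4 write@7
I2 add r4: issue@3 deps=(1,0) exec_start@7 write@9
I3 add r2: issue@4 deps=(0,0) exec_start@4 write@7
I4 mul r2: issue@5 deps=(3,1) exec_start@7 write@8
I5 mul r4: issue@6 deps=(1,0) exec_start@7 write@9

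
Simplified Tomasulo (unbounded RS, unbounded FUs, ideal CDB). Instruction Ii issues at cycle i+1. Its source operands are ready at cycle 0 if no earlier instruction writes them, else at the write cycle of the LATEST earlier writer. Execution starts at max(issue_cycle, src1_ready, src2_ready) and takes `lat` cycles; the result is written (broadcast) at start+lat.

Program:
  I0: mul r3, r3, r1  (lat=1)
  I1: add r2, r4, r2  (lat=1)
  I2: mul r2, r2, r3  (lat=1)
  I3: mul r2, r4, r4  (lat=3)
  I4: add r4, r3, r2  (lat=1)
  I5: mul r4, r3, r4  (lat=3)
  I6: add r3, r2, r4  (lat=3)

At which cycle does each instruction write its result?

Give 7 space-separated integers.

I0 mul r3: issue@1 deps=(None,None) exec_start@1 write@2
I1 add r2: issue@2 deps=(None,None) exec_start@2 write@3
I2 mul r2: issue@3 deps=(1,0) exec_start@3 write@4
I3 mul r2: issue@4 deps=(None,None) exec_start@4 write@7
I4 add r4: issue@5 deps=(0,3) exec_start@7 write@8
I5 mul r4: issue@6 deps=(0,4) exec_start@8 write@11
I6 add r3: issue@7 deps=(3,5) exec_start@11 write@14

Answer: 2 3 4 7 8 11 14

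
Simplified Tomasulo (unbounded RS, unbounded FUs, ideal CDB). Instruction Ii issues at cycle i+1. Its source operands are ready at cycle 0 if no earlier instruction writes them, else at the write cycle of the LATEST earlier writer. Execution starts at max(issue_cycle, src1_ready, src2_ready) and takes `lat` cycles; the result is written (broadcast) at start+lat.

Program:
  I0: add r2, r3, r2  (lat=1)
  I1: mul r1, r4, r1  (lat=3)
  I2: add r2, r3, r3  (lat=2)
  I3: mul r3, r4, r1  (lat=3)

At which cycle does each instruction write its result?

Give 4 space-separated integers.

Answer: 2 5 5 8

Derivation:
I0 add r2: issue@1 deps=(None,None) exec_start@1 write@2
I1 mul r1: issue@2 deps=(None,None) exec_start@2 write@5
I2 add r2: issue@3 deps=(None,None) exec_start@3 write@5
I3 mul r3: issue@4 deps=(None,1) exec_start@5 write@8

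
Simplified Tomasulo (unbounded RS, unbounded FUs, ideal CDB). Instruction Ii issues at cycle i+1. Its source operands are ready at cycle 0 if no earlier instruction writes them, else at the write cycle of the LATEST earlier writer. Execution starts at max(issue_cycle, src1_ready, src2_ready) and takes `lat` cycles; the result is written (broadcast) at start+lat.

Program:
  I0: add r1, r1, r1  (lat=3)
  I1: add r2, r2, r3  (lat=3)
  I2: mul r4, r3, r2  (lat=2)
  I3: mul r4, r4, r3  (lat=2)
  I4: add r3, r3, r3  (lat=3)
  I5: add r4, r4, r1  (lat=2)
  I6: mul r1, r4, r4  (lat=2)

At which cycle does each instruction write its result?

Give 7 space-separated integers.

Answer: 4 5 7 9 8 11 13

Derivation:
I0 add r1: issue@1 deps=(None,None) exec_start@1 write@4
I1 add r2: issue@2 deps=(None,None) exec_start@2 write@5
I2 mul r4: issue@3 deps=(None,1) exec_start@5 write@7
I3 mul r4: issue@4 deps=(2,None) exec_start@7 write@9
I4 add r3: issue@5 deps=(None,None) exec_start@5 write@8
I5 add r4: issue@6 deps=(3,0) exec_start@9 write@11
I6 mul r1: issue@7 deps=(5,5) exec_start@11 write@13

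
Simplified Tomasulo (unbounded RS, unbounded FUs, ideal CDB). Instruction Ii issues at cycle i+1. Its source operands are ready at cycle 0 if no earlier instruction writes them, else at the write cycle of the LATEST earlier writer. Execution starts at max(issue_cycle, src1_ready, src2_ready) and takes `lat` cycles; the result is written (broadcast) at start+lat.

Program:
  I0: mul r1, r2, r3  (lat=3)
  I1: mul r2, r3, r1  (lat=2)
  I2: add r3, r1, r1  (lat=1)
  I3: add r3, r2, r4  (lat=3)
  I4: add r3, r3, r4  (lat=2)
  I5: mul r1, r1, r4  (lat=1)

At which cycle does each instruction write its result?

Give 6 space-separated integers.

I0 mul r1: issue@1 deps=(None,None) exec_start@1 write@4
I1 mul r2: issue@2 deps=(None,0) exec_start@4 write@6
I2 add r3: issue@3 deps=(0,0) exec_start@4 write@5
I3 add r3: issue@4 deps=(1,None) exec_start@6 write@9
I4 add r3: issue@5 deps=(3,None) exec_start@9 write@11
I5 mul r1: issue@6 deps=(0,None) exec_start@6 write@7

Answer: 4 6 5 9 11 7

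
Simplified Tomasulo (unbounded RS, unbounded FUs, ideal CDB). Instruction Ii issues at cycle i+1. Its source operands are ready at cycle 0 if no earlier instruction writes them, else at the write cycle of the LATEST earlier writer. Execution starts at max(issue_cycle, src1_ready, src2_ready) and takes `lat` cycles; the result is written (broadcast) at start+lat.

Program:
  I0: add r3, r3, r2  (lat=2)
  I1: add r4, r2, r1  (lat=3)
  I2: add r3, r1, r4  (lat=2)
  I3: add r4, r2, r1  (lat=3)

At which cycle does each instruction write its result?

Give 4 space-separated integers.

Answer: 3 5 7 7

Derivation:
I0 add r3: issue@1 deps=(None,None) exec_start@1 write@3
I1 add r4: issue@2 deps=(None,None) exec_start@2 write@5
I2 add r3: issue@3 deps=(None,1) exec_start@5 write@7
I3 add r4: issue@4 deps=(None,None) exec_start@4 write@7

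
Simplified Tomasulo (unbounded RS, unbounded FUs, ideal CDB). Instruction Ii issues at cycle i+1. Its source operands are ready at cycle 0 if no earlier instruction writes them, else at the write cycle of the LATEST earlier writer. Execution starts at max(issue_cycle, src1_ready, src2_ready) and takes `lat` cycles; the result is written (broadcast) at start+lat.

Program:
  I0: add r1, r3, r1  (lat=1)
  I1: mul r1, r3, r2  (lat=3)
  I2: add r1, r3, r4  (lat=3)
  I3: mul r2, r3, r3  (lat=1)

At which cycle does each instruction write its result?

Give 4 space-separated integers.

I0 add r1: issue@1 deps=(None,None) exec_start@1 write@2
I1 mul r1: issue@2 deps=(None,None) exec_start@2 write@5
I2 add r1: issue@3 deps=(None,None) exec_start@3 write@6
I3 mul r2: issue@4 deps=(None,None) exec_start@4 write@5

Answer: 2 5 6 5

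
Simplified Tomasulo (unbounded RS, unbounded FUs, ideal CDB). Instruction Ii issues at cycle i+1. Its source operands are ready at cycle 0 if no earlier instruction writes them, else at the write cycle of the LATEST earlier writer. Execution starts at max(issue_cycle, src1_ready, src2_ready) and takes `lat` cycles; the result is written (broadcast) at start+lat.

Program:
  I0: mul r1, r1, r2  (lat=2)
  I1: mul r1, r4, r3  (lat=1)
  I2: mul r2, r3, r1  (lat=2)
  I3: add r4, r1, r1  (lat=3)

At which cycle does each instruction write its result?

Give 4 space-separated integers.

Answer: 3 3 5 7

Derivation:
I0 mul r1: issue@1 deps=(None,None) exec_start@1 write@3
I1 mul r1: issue@2 deps=(None,None) exec_start@2 write@3
I2 mul r2: issue@3 deps=(None,1) exec_start@3 write@5
I3 add r4: issue@4 deps=(1,1) exec_start@4 write@7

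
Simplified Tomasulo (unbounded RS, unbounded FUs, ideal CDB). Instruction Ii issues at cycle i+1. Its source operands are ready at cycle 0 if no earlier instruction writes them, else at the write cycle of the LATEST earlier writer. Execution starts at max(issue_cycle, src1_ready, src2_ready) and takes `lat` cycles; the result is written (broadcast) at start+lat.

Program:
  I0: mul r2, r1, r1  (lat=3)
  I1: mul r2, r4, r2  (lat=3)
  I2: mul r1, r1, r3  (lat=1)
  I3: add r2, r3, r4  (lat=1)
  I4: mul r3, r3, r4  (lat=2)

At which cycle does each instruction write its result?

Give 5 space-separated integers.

I0 mul r2: issue@1 deps=(None,None) exec_start@1 write@4
I1 mul r2: issue@2 deps=(None,0) exec_start@4 write@7
I2 mul r1: issue@3 deps=(None,None) exec_start@3 write@4
I3 add r2: issue@4 deps=(None,None) exec_start@4 write@5
I4 mul r3: issue@5 deps=(None,None) exec_start@5 write@7

Answer: 4 7 4 5 7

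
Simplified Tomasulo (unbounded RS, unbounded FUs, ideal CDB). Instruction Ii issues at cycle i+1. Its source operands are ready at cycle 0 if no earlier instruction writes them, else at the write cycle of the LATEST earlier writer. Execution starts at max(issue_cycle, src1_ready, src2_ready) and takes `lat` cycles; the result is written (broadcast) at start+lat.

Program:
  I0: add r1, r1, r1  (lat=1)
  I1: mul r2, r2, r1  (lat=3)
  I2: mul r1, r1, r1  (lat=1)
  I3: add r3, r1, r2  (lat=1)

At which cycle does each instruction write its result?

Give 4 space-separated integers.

I0 add r1: issue@1 deps=(None,None) exec_start@1 write@2
I1 mul r2: issue@2 deps=(None,0) exec_start@2 write@5
I2 mul r1: issue@3 deps=(0,0) exec_start@3 write@4
I3 add r3: issue@4 deps=(2,1) exec_start@5 write@6

Answer: 2 5 4 6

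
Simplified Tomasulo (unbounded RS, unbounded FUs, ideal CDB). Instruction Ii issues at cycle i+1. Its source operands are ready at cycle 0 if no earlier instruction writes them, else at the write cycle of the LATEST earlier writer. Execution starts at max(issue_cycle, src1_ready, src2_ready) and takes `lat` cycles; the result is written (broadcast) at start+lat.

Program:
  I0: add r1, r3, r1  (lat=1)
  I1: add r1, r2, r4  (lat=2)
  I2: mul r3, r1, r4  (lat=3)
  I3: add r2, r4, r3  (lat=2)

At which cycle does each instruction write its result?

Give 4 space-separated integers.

I0 add r1: issue@1 deps=(None,None) exec_start@1 write@2
I1 add r1: issue@2 deps=(None,None) exec_start@2 write@4
I2 mul r3: issue@3 deps=(1,None) exec_start@4 write@7
I3 add r2: issue@4 deps=(None,2) exec_start@7 write@9

Answer: 2 4 7 9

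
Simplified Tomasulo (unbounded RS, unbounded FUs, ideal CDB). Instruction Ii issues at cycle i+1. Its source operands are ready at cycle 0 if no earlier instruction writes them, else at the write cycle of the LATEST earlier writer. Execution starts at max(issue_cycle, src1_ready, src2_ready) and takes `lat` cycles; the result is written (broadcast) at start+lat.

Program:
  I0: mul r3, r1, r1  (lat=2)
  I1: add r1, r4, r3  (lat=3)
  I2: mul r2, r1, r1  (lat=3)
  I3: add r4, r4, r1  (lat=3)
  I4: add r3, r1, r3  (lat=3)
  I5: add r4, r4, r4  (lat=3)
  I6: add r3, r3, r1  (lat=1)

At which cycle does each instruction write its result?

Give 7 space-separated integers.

Answer: 3 6 9 9 9 12 10

Derivation:
I0 mul r3: issue@1 deps=(None,None) exec_start@1 write@3
I1 add r1: issue@2 deps=(None,0) exec_start@3 write@6
I2 mul r2: issue@3 deps=(1,1) exec_start@6 write@9
I3 add r4: issue@4 deps=(None,1) exec_start@6 write@9
I4 add r3: issue@5 deps=(1,0) exec_start@6 write@9
I5 add r4: issue@6 deps=(3,3) exec_start@9 write@12
I6 add r3: issue@7 deps=(4,1) exec_start@9 write@10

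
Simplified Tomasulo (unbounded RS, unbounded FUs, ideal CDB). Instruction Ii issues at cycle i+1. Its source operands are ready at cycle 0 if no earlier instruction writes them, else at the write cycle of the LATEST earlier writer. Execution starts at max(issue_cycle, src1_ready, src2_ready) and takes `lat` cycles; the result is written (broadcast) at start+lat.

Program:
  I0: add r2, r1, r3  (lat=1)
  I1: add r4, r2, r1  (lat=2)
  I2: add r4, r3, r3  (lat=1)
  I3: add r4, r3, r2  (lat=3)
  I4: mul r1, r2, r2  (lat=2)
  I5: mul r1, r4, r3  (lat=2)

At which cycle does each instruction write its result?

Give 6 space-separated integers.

I0 add r2: issue@1 deps=(None,None) exec_start@1 write@2
I1 add r4: issue@2 deps=(0,None) exec_start@2 write@4
I2 add r4: issue@3 deps=(None,None) exec_start@3 write@4
I3 add r4: issue@4 deps=(None,0) exec_start@4 write@7
I4 mul r1: issue@5 deps=(0,0) exec_start@5 write@7
I5 mul r1: issue@6 deps=(3,None) exec_start@7 write@9

Answer: 2 4 4 7 7 9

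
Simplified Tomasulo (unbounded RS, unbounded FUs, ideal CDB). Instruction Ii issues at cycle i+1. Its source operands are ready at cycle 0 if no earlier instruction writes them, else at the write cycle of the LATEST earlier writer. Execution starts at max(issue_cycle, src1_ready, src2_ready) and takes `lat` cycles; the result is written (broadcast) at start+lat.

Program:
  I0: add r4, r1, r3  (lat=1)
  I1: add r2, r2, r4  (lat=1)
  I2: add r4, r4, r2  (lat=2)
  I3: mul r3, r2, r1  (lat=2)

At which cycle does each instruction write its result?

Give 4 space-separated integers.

Answer: 2 3 5 6

Derivation:
I0 add r4: issue@1 deps=(None,None) exec_start@1 write@2
I1 add r2: issue@2 deps=(None,0) exec_start@2 write@3
I2 add r4: issue@3 deps=(0,1) exec_start@3 write@5
I3 mul r3: issue@4 deps=(1,None) exec_start@4 write@6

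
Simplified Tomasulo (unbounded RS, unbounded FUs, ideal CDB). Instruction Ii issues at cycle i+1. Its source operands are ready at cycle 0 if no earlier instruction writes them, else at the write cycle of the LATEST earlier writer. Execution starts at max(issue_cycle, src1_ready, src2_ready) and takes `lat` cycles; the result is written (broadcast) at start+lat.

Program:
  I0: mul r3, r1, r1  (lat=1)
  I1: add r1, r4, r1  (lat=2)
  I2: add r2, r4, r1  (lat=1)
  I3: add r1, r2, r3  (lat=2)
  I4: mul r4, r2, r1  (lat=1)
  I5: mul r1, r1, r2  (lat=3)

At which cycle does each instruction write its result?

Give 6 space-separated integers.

Answer: 2 4 5 7 8 10

Derivation:
I0 mul r3: issue@1 deps=(None,None) exec_start@1 write@2
I1 add r1: issue@2 deps=(None,None) exec_start@2 write@4
I2 add r2: issue@3 deps=(None,1) exec_start@4 write@5
I3 add r1: issue@4 deps=(2,0) exec_start@5 write@7
I4 mul r4: issue@5 deps=(2,3) exec_start@7 write@8
I5 mul r1: issue@6 deps=(3,2) exec_start@7 write@10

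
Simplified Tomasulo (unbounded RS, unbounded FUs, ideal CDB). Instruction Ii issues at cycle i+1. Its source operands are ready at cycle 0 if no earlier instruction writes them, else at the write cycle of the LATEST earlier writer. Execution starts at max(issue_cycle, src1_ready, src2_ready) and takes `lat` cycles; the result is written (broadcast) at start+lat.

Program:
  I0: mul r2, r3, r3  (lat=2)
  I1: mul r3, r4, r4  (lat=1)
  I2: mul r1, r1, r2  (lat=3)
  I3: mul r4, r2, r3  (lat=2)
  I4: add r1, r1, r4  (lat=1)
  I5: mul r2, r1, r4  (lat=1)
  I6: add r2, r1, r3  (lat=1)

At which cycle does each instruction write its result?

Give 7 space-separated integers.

Answer: 3 3 6 6 7 8 8

Derivation:
I0 mul r2: issue@1 deps=(None,None) exec_start@1 write@3
I1 mul r3: issue@2 deps=(None,None) exec_start@2 write@3
I2 mul r1: issue@3 deps=(None,0) exec_start@3 write@6
I3 mul r4: issue@4 deps=(0,1) exec_start@4 write@6
I4 add r1: issue@5 deps=(2,3) exec_start@6 write@7
I5 mul r2: issue@6 deps=(4,3) exec_start@7 write@8
I6 add r2: issue@7 deps=(4,1) exec_start@7 write@8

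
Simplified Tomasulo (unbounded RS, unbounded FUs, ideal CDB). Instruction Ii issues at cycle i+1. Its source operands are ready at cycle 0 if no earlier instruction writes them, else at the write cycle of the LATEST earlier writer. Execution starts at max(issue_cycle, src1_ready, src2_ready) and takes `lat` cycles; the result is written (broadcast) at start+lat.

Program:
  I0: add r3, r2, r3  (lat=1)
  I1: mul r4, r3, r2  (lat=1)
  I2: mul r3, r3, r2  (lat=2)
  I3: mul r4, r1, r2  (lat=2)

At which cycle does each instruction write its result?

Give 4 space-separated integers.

I0 add r3: issue@1 deps=(None,None) exec_start@1 write@2
I1 mul r4: issue@2 deps=(0,None) exec_start@2 write@3
I2 mul r3: issue@3 deps=(0,None) exec_start@3 write@5
I3 mul r4: issue@4 deps=(None,None) exec_start@4 write@6

Answer: 2 3 5 6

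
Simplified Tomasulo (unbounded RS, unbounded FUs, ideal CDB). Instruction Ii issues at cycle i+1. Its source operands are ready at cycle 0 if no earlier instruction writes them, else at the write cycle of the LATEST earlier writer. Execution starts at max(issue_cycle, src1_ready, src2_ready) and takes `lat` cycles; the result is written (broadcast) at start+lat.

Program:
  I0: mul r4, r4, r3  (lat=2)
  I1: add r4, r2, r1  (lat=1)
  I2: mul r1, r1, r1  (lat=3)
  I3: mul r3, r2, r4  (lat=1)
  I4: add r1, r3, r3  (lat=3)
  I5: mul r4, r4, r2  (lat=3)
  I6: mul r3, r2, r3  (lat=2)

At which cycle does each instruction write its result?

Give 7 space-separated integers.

Answer: 3 3 6 5 8 9 9

Derivation:
I0 mul r4: issue@1 deps=(None,None) exec_start@1 write@3
I1 add r4: issue@2 deps=(None,None) exec_start@2 write@3
I2 mul r1: issue@3 deps=(None,None) exec_start@3 write@6
I3 mul r3: issue@4 deps=(None,1) exec_start@4 write@5
I4 add r1: issue@5 deps=(3,3) exec_start@5 write@8
I5 mul r4: issue@6 deps=(1,None) exec_start@6 write@9
I6 mul r3: issue@7 deps=(None,3) exec_start@7 write@9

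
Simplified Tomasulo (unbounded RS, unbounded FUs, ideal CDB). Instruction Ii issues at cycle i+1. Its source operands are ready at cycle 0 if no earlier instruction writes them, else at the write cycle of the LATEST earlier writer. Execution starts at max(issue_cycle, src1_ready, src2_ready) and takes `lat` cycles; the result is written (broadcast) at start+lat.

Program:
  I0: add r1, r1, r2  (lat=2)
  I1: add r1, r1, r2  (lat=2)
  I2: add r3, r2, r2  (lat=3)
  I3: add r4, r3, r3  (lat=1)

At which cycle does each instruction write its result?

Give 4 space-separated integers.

Answer: 3 5 6 7

Derivation:
I0 add r1: issue@1 deps=(None,None) exec_start@1 write@3
I1 add r1: issue@2 deps=(0,None) exec_start@3 write@5
I2 add r3: issue@3 deps=(None,None) exec_start@3 write@6
I3 add r4: issue@4 deps=(2,2) exec_start@6 write@7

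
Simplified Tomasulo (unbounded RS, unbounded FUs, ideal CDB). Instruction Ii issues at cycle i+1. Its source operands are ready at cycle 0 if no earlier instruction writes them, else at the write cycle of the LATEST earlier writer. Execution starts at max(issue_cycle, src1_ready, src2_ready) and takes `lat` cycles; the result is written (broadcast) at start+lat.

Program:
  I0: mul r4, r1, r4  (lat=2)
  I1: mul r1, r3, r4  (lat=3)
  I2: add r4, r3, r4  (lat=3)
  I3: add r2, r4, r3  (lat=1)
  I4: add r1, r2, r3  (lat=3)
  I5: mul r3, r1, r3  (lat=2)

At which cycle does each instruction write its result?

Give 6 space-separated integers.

Answer: 3 6 6 7 10 12

Derivation:
I0 mul r4: issue@1 deps=(None,None) exec_start@1 write@3
I1 mul r1: issue@2 deps=(None,0) exec_start@3 write@6
I2 add r4: issue@3 deps=(None,0) exec_start@3 write@6
I3 add r2: issue@4 deps=(2,None) exec_start@6 write@7
I4 add r1: issue@5 deps=(3,None) exec_start@7 write@10
I5 mul r3: issue@6 deps=(4,None) exec_start@10 write@12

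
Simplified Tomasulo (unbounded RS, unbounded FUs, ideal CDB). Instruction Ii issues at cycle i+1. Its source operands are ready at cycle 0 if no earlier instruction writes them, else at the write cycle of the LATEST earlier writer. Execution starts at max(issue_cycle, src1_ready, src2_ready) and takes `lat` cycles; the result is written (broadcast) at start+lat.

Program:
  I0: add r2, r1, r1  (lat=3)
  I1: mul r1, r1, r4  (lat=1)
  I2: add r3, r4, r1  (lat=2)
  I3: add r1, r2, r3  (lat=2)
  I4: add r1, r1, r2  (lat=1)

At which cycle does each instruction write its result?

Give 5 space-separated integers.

Answer: 4 3 5 7 8

Derivation:
I0 add r2: issue@1 deps=(None,None) exec_start@1 write@4
I1 mul r1: issue@2 deps=(None,None) exec_start@2 write@3
I2 add r3: issue@3 deps=(None,1) exec_start@3 write@5
I3 add r1: issue@4 deps=(0,2) exec_start@5 write@7
I4 add r1: issue@5 deps=(3,0) exec_start@7 write@8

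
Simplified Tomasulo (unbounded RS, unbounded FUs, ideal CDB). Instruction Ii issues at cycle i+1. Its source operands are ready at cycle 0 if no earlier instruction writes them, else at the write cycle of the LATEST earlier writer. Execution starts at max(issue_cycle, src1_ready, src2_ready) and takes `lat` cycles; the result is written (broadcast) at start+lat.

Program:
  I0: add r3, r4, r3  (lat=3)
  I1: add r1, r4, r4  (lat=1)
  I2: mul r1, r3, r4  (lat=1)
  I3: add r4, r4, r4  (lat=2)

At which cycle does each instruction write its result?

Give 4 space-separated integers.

I0 add r3: issue@1 deps=(None,None) exec_start@1 write@4
I1 add r1: issue@2 deps=(None,None) exec_start@2 write@3
I2 mul r1: issue@3 deps=(0,None) exec_start@4 write@5
I3 add r4: issue@4 deps=(None,None) exec_start@4 write@6

Answer: 4 3 5 6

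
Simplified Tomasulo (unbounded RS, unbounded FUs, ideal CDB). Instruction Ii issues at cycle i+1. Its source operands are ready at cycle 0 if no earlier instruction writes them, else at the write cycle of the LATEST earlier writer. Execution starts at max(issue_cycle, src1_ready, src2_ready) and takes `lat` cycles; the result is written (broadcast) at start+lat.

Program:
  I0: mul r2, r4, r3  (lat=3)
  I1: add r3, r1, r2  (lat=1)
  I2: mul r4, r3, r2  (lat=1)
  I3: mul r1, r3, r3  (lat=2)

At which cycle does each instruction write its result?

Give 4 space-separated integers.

Answer: 4 5 6 7

Derivation:
I0 mul r2: issue@1 deps=(None,None) exec_start@1 write@4
I1 add r3: issue@2 deps=(None,0) exec_start@4 write@5
I2 mul r4: issue@3 deps=(1,0) exec_start@5 write@6
I3 mul r1: issue@4 deps=(1,1) exec_start@5 write@7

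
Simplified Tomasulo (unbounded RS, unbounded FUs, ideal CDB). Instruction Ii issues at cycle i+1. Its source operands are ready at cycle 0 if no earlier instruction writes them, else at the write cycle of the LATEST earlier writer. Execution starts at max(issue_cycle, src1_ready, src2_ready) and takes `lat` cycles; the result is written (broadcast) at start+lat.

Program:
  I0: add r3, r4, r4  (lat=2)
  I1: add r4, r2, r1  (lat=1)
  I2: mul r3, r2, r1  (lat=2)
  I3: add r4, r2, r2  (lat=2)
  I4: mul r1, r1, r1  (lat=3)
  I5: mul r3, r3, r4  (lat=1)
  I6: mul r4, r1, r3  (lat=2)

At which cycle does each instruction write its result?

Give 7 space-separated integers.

I0 add r3: issue@1 deps=(None,None) exec_start@1 write@3
I1 add r4: issue@2 deps=(None,None) exec_start@2 write@3
I2 mul r3: issue@3 deps=(None,None) exec_start@3 write@5
I3 add r4: issue@4 deps=(None,None) exec_start@4 write@6
I4 mul r1: issue@5 deps=(None,None) exec_start@5 write@8
I5 mul r3: issue@6 deps=(2,3) exec_start@6 write@7
I6 mul r4: issue@7 deps=(4,5) exec_start@8 write@10

Answer: 3 3 5 6 8 7 10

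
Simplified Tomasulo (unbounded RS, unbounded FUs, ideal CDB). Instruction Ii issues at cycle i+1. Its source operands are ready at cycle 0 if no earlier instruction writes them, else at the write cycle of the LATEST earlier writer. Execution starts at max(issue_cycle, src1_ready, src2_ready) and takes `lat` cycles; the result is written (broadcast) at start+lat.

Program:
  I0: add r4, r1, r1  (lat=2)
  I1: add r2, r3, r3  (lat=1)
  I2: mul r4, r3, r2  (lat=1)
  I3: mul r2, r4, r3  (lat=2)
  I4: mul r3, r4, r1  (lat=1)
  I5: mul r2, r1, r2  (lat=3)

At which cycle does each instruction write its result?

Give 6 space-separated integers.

Answer: 3 3 4 6 6 9

Derivation:
I0 add r4: issue@1 deps=(None,None) exec_start@1 write@3
I1 add r2: issue@2 deps=(None,None) exec_start@2 write@3
I2 mul r4: issue@3 deps=(None,1) exec_start@3 write@4
I3 mul r2: issue@4 deps=(2,None) exec_start@4 write@6
I4 mul r3: issue@5 deps=(2,None) exec_start@5 write@6
I5 mul r2: issue@6 deps=(None,3) exec_start@6 write@9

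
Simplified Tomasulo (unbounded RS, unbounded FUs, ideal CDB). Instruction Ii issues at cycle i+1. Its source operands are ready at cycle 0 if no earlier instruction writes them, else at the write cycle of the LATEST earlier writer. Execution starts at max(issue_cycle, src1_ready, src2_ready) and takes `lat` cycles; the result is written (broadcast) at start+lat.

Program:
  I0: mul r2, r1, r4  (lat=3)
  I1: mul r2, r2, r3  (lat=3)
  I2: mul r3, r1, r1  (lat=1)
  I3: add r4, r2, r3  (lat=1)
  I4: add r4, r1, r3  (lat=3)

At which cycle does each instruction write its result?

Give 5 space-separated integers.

I0 mul r2: issue@1 deps=(None,None) exec_start@1 write@4
I1 mul r2: issue@2 deps=(0,None) exec_start@4 write@7
I2 mul r3: issue@3 deps=(None,None) exec_start@3 write@4
I3 add r4: issue@4 deps=(1,2) exec_start@7 write@8
I4 add r4: issue@5 deps=(None,2) exec_start@5 write@8

Answer: 4 7 4 8 8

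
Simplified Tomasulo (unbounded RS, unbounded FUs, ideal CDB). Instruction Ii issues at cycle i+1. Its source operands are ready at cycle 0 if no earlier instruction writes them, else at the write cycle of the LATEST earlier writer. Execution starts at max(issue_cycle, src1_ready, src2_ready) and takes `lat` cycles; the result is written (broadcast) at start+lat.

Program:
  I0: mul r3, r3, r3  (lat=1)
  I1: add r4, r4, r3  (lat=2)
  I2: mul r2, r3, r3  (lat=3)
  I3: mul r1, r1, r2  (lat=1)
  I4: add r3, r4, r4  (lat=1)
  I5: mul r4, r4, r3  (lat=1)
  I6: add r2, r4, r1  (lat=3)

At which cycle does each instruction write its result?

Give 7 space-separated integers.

Answer: 2 4 6 7 6 7 10

Derivation:
I0 mul r3: issue@1 deps=(None,None) exec_start@1 write@2
I1 add r4: issue@2 deps=(None,0) exec_start@2 write@4
I2 mul r2: issue@3 deps=(0,0) exec_start@3 write@6
I3 mul r1: issue@4 deps=(None,2) exec_start@6 write@7
I4 add r3: issue@5 deps=(1,1) exec_start@5 write@6
I5 mul r4: issue@6 deps=(1,4) exec_start@6 write@7
I6 add r2: issue@7 deps=(5,3) exec_start@7 write@10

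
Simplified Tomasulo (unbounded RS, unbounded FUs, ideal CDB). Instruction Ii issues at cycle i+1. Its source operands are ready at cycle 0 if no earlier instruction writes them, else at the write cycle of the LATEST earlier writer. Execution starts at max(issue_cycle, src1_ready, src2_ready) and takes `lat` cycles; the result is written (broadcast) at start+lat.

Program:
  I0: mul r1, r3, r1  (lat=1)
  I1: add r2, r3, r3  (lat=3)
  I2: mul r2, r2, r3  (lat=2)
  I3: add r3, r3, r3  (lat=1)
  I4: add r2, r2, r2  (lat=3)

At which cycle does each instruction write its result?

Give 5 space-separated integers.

Answer: 2 5 7 5 10

Derivation:
I0 mul r1: issue@1 deps=(None,None) exec_start@1 write@2
I1 add r2: issue@2 deps=(None,None) exec_start@2 write@5
I2 mul r2: issue@3 deps=(1,None) exec_start@5 write@7
I3 add r3: issue@4 deps=(None,None) exec_start@4 write@5
I4 add r2: issue@5 deps=(2,2) exec_start@7 write@10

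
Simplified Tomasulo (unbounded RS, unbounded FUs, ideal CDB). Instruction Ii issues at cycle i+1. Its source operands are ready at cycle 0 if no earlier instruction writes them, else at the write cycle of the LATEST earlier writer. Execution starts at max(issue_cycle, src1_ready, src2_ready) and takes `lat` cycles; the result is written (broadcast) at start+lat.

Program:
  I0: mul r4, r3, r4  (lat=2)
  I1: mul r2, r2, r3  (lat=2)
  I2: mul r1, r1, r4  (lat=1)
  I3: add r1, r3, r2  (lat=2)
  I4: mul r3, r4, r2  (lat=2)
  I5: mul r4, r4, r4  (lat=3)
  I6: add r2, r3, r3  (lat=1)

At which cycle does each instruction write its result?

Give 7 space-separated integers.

I0 mul r4: issue@1 deps=(None,None) exec_start@1 write@3
I1 mul r2: issue@2 deps=(None,None) exec_start@2 write@4
I2 mul r1: issue@3 deps=(None,0) exec_start@3 write@4
I3 add r1: issue@4 deps=(None,1) exec_start@4 write@6
I4 mul r3: issue@5 deps=(0,1) exec_start@5 write@7
I5 mul r4: issue@6 deps=(0,0) exec_start@6 write@9
I6 add r2: issue@7 deps=(4,4) exec_start@7 write@8

Answer: 3 4 4 6 7 9 8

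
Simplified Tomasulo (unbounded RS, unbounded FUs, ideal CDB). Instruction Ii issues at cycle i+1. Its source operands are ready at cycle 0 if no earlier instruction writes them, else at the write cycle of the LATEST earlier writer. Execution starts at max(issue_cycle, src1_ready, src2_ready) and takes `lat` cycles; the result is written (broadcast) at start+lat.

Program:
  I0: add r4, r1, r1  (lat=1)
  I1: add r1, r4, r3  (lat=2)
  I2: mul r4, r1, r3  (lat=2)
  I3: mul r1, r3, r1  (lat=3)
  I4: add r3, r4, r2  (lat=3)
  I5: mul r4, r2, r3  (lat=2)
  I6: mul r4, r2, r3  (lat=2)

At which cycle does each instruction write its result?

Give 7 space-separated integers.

Answer: 2 4 6 7 9 11 11

Derivation:
I0 add r4: issue@1 deps=(None,None) exec_start@1 write@2
I1 add r1: issue@2 deps=(0,None) exec_start@2 write@4
I2 mul r4: issue@3 deps=(1,None) exec_start@4 write@6
I3 mul r1: issue@4 deps=(None,1) exec_start@4 write@7
I4 add r3: issue@5 deps=(2,None) exec_start@6 write@9
I5 mul r4: issue@6 deps=(None,4) exec_start@9 write@11
I6 mul r4: issue@7 deps=(None,4) exec_start@9 write@11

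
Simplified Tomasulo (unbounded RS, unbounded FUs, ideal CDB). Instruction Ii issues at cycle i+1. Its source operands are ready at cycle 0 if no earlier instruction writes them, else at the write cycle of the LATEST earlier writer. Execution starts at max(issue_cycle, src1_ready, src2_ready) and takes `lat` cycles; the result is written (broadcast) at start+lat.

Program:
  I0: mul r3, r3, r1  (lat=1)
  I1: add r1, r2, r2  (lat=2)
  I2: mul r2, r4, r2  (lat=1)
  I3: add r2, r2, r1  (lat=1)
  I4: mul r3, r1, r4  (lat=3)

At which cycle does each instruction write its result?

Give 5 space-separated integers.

I0 mul r3: issue@1 deps=(None,None) exec_start@1 write@2
I1 add r1: issue@2 deps=(None,None) exec_start@2 write@4
I2 mul r2: issue@3 deps=(None,None) exec_start@3 write@4
I3 add r2: issue@4 deps=(2,1) exec_start@4 write@5
I4 mul r3: issue@5 deps=(1,None) exec_start@5 write@8

Answer: 2 4 4 5 8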